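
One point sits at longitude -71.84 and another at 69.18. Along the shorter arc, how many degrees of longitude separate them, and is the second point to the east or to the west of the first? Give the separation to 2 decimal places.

141.02° east

Raw difference: 69.18 − -71.84 = 141.02°.
Normalise into (−180°, 180°]: 141.02° stays 141.02°.
Positive ⇒ the second point lies to the east; separation 141.02°.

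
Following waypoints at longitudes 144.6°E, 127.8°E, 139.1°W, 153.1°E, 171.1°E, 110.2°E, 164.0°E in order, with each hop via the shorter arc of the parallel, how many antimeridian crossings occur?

Leg 1: +144.6° → +127.8°, shortest Δλ = -16.8° (west) — does not cross 180°.
Leg 2: +127.8° → -139.1°, shortest Δλ = 93.1° (east) — crosses 180°.
Leg 3: -139.1° → +153.1°, shortest Δλ = -67.8° (west) — crosses 180°.
Leg 4: +153.1° → +171.1°, shortest Δλ = 18.0° (east) — does not cross 180°.
Leg 5: +171.1° → +110.2°, shortest Δλ = -60.9° (west) — does not cross 180°.
Leg 6: +110.2° → +164.0°, shortest Δλ = 53.8° (east) — does not cross 180°.
Total crossings: 2.

2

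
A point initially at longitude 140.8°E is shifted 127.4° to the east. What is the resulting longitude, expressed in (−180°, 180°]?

91.8°W

Start at +140.8°; shift +127.4° → +268.2°.
+268.2° lies outside (−180°, 180°]; subtract 360° → -91.8°.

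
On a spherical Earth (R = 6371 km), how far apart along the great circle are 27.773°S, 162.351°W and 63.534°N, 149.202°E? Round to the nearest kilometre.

11003 km

Δλ = 149.202 − -162.351 = 311.553°; wrapped into (−180°, 180°]: -48.447°.
Δφ = 63.534 − -27.773 = 91.307°.
a = sin²(Δφ/2) + cos φ₁ · cos φ₂ · sin²(Δλ/2) = 0.577787.
c = 2·atan2(√a, √(1−a)) = 1.72700 rad → d = 6371·c ≈ 11002.75 km.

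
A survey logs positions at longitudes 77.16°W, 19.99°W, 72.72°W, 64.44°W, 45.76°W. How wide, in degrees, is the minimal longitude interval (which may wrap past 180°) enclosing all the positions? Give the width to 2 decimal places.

57.17°

Sort the longitudes: -77.16°, -72.72°, -64.44°, -45.76°, -19.99°.
Eastward gaps between consecutive values (wrapping around): 4.44°, 8.28°, 18.68°, 25.77°, 302.83°.
Largest gap = 302.83° ⇒ minimal covering band is its complement: 360° − 302.83° = 57.17°.
Band runs from -77.16° eastward to -19.99°.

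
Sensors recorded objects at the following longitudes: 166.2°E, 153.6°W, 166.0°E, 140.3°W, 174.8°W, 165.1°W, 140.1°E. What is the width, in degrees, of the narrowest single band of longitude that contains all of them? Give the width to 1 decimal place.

Sort the longitudes: -174.8°, -165.1°, -153.6°, -140.3°, +140.1°, +166.0°, +166.2°.
Eastward gaps between consecutive values (wrapping around): 9.7°, 11.5°, 13.3°, 280.4°, 25.9°, 0.2°, 19.0°.
Largest gap = 280.4° ⇒ minimal covering band is its complement: 360° − 280.4° = 79.6°.
Band runs from +140.1° eastward to -140.3°, crossing the antimeridian.

79.6°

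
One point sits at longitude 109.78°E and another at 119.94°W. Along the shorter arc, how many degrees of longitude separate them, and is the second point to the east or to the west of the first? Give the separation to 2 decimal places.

Raw difference: -119.94 − 109.78 = -229.72°.
Normalise into (−180°, 180°]: -229.72° + 360° = 130.28°.
Positive ⇒ the second point lies to the east; separation 130.28°.

130.28° east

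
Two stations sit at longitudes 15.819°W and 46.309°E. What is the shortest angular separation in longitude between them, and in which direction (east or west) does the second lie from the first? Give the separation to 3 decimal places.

Raw difference: 46.309 − -15.819 = 62.128°.
Normalise into (−180°, 180°]: 62.128° stays 62.128°.
Positive ⇒ the second point lies to the east; separation 62.128°.

62.128° east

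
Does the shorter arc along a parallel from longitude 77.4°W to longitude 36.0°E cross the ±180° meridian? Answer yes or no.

No

Signed shortest Δλ = ((36.0 − -77.4 + 180) mod 360) − 180 = 113.4°.
Going east by 113.4° from -77.4° reaches +36.0° without touching 180°.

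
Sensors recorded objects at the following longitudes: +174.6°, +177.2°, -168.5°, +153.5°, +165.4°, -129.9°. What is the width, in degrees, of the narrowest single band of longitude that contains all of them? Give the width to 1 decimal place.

76.6°

Sort the longitudes: -168.5°, -129.9°, +153.5°, +165.4°, +174.6°, +177.2°.
Eastward gaps between consecutive values (wrapping around): 38.6°, 283.4°, 11.9°, 9.2°, 2.6°, 14.3°.
Largest gap = 283.4° ⇒ minimal covering band is its complement: 360° − 283.4° = 76.6°.
Band runs from +153.5° eastward to -129.9°, crossing the antimeridian.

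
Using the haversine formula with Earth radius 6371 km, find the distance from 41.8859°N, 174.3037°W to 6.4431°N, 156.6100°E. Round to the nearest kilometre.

4874 km

Δλ = 156.6100 − -174.3037 = 330.9137°; wrapped into (−180°, 180°]: -29.0863°.
Δφ = 6.4431 − 41.8859 = -35.4428°.
a = sin²(Δφ/2) + cos φ₁ · cos φ₂ · sin²(Δλ/2) = 0.139300.
c = 2·atan2(√a, √(1−a)) = 0.76497 rad → d = 6371·c ≈ 4873.64 km.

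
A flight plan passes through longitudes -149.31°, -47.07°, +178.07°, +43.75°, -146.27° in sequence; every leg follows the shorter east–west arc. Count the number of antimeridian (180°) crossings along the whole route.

2

Leg 1: -149.31° → -47.07°, shortest Δλ = 102.24° (east) — does not cross 180°.
Leg 2: -47.07° → +178.07°, shortest Δλ = -134.86° (west) — crosses 180°.
Leg 3: +178.07° → +43.75°, shortest Δλ = -134.32° (west) — does not cross 180°.
Leg 4: +43.75° → -146.27°, shortest Δλ = 169.98° (east) — crosses 180°.
Total crossings: 2.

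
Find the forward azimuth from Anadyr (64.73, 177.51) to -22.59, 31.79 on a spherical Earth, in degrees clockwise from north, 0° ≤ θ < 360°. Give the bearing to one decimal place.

Δλ = 31.79 − 177.51 = -145.72°.
θ = atan2( sin Δλ · cos φ₂ , cos φ₁ · sin φ₂ − sin φ₁ · cos φ₂ · cos Δλ )
  = atan2(-0.52002, 0.52591) = -44.677° → normalised to [0°, 360°): 315.323°.

315.3°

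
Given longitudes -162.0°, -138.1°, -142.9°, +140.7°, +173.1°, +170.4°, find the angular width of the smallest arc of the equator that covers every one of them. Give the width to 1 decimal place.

81.2°

Sort the longitudes: -162.0°, -142.9°, -138.1°, +140.7°, +170.4°, +173.1°.
Eastward gaps between consecutive values (wrapping around): 19.1°, 4.8°, 278.8°, 29.7°, 2.7°, 24.9°.
Largest gap = 278.8° ⇒ minimal covering band is its complement: 360° − 278.8° = 81.2°.
Band runs from +140.7° eastward to -138.1°, crossing the antimeridian.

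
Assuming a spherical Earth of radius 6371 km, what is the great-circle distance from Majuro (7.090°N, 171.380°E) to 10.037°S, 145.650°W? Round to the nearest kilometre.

5125 km

Δλ = -145.650 − 171.380 = -317.030°; wrapped into (−180°, 180°]: 42.970°.
Δφ = -10.037 − 7.090 = -17.127°.
a = sin²(Δφ/2) + cos φ₁ · cos φ₂ · sin²(Δλ/2) = 0.153254.
c = 2·atan2(√a, √(1−a)) = 0.80447 rad → d = 6371·c ≈ 5125.30 km.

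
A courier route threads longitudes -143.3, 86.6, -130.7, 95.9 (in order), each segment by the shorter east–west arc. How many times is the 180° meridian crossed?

Leg 1: -143.3° → +86.6°, shortest Δλ = -130.1° (west) — crosses 180°.
Leg 2: +86.6° → -130.7°, shortest Δλ = 142.7° (east) — crosses 180°.
Leg 3: -130.7° → +95.9°, shortest Δλ = -133.4° (west) — crosses 180°.
Total crossings: 3.

3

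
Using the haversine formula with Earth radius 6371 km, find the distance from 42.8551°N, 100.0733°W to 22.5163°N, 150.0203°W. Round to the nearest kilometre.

Δλ = -150.0203 − -100.0733 = -49.9470°.
Δφ = 22.5163 − 42.8551 = -20.3388°.
a = sin²(Δφ/2) + cos φ₁ · cos φ₂ · sin²(Δλ/2) = 0.151884.
c = 2·atan2(√a, √(1−a)) = 0.80066 rad → d = 6371·c ≈ 5101.02 km.

5101 km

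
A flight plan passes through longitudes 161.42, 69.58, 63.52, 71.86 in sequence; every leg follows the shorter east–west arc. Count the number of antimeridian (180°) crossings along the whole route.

Leg 1: +161.42° → +69.58°, shortest Δλ = -91.84° (west) — does not cross 180°.
Leg 2: +69.58° → +63.52°, shortest Δλ = -6.06° (west) — does not cross 180°.
Leg 3: +63.52° → +71.86°, shortest Δλ = 8.34° (east) — does not cross 180°.
Total crossings: 0.

0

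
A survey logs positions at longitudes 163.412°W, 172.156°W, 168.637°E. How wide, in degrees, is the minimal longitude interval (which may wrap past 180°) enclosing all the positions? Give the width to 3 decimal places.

Sort the longitudes: -172.156°, -163.412°, +168.637°.
Eastward gaps between consecutive values (wrapping around): 8.744°, 332.049°, 19.207°.
Largest gap = 332.049° ⇒ minimal covering band is its complement: 360° − 332.049° = 27.951°.
Band runs from +168.637° eastward to -163.412°, crossing the antimeridian.

27.951°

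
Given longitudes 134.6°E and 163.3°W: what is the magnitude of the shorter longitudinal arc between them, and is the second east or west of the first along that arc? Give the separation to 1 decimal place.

Raw difference: -163.3 − 134.6 = -297.9°.
Normalise into (−180°, 180°]: -297.9° + 360° = 62.1°.
Positive ⇒ the second point lies to the east; separation 62.1°.

62.1° east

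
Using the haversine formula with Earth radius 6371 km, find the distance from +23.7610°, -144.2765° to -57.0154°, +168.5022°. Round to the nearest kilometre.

10005 km

Δλ = 168.5022 − -144.2765 = 312.7787°; wrapped into (−180°, 180°]: -47.2213°.
Δφ = -57.0154 − 23.7610 = -80.7764°.
a = sin²(Δφ/2) + cos φ₁ · cos φ₂ · sin²(Δλ/2) = 0.499786.
c = 2·atan2(√a, √(1−a)) = 1.57037 rad → d = 6371·c ≈ 10004.81 km.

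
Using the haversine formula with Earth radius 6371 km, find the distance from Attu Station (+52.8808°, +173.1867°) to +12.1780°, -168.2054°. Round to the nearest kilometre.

4819 km

Δλ = -168.2054 − 173.1867 = -341.3921°; wrapped into (−180°, 180°]: 18.6079°.
Δφ = 12.1780 − 52.8808 = -40.7028°.
a = sin²(Δφ/2) + cos φ₁ · cos φ₂ · sin²(Δλ/2) = 0.136367.
c = 2·atan2(√a, √(1−a)) = 0.75647 rad → d = 6371·c ≈ 4819.45 km.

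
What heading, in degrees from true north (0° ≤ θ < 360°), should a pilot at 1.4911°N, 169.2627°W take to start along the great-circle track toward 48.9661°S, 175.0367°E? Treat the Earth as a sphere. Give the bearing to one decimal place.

Δλ = 175.0367 − -169.2627 = 344.2994°; wrapped into (−180°, 180°]: -15.7006°.
θ = atan2( sin Δλ · cos φ₂ , cos φ₁ · sin φ₂ − sin φ₁ · cos φ₂ · cos Δλ )
  = atan2(-0.17766, -0.77051) = -167.016° → normalised to [0°, 360°): 192.984°.

193.0°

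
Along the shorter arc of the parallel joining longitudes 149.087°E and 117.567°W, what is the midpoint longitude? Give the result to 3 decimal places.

164.240°W

Signed shortest Δλ from +149.087° to -117.567° is +93.346°.
Midpoint longitude = +149.087° + (+93.346°)/2 = +149.087° + 46.673° = +195.760°.
Normalise into (−180°, 180°]: -164.240°.
(The naïve average (+149.087 + -117.567)/2 = 15.76° is on the wrong side of the globe.)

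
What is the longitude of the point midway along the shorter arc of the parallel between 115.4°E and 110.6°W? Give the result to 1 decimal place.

Signed shortest Δλ from +115.4° to -110.6° is +134.0°.
Midpoint longitude = +115.4° + (+134.0°)/2 = +115.4° + 67.0° = +182.4°.
Normalise into (−180°, 180°]: -177.6°.
(The naïve average (+115.4 + -110.6)/2 = 2.4° is on the wrong side of the globe.)

177.6°W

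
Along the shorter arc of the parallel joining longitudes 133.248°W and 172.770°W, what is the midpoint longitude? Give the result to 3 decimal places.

153.009°W

Signed shortest Δλ from -133.248° to -172.770° is -39.522°.
Midpoint longitude = -133.248° + (-39.522°)/2 = -133.248° − 19.761° = -153.009°.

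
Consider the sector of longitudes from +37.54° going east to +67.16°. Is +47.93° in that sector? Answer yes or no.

Band width going east from +37.54° to +67.16°: ((67.16 − 37.54) mod 360) = 29.62°.
Offset of +47.93° east of the west edge: ((47.93 − 37.54) mod 360) = 10.39°.
10.39° ≤ 29.62° ⇒ inside.

Yes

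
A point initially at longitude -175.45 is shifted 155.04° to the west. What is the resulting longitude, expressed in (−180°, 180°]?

+29.51°

Start at -175.45°; shift −155.04° → -330.49°.
-330.49° lies outside (−180°, 180°]; add 360° → +29.51°.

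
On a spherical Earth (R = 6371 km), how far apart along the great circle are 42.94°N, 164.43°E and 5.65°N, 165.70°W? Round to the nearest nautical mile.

2742 nmi

Δλ = -165.70 − 164.43 = -330.13°; wrapped into (−180°, 180°]: 29.87°.
Δφ = 5.65 − 42.94 = -37.29°.
a = sin²(Δφ/2) + cos φ₁ · cos φ₂ · sin²(Δλ/2) = 0.150599.
c = 2·atan2(√a, √(1−a)) = 0.79707 rad → d = 6371·c ≈ 5078.16 km ≈ 2741.99 nmi.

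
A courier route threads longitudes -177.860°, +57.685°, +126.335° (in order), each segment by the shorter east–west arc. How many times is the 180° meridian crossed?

Leg 1: -177.860° → +57.685°, shortest Δλ = -124.455° (west) — crosses 180°.
Leg 2: +57.685° → +126.335°, shortest Δλ = 68.65° (east) — does not cross 180°.
Total crossings: 1.

1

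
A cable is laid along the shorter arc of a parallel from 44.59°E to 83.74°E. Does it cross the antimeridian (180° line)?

No

Signed shortest Δλ = ((83.74 − 44.59 + 180) mod 360) − 180 = 39.15°.
Going east by 39.15° from +44.59° reaches +83.74° without touching 180°.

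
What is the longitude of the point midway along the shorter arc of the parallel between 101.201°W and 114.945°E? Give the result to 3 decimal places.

Signed shortest Δλ from -101.201° to +114.945° is -143.854°.
Midpoint longitude = -101.201° + (-143.854°)/2 = -101.201° − 71.927° = -173.128°.
(The naïve average (-101.201 + +114.945)/2 = 6.872° is on the wrong side of the globe.)

173.128°W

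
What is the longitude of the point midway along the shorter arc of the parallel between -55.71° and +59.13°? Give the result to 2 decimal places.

+1.71°

Signed shortest Δλ from -55.71° to +59.13° is +114.84°.
Midpoint longitude = -55.71° + (+114.84°)/2 = -55.71° + 57.42° = +1.71°.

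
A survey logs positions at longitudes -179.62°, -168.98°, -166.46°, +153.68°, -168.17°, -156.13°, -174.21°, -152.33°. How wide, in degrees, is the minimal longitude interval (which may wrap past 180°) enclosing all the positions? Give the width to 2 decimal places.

53.99°

Sort the longitudes: -179.62°, -174.21°, -168.98°, -168.17°, -166.46°, -156.13°, -152.33°, +153.68°.
Eastward gaps between consecutive values (wrapping around): 5.41°, 5.23°, 0.81°, 1.71°, 10.33°, 3.80°, 306.01°, 26.70°.
Largest gap = 306.01° ⇒ minimal covering band is its complement: 360° − 306.01° = 53.99°.
Band runs from +153.68° eastward to -152.33°, crossing the antimeridian.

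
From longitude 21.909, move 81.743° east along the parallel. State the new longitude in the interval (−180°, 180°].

+103.652°

Start at +21.909°; shift +81.743° → +103.652°.
+103.652° already lies in (−180°, 180°].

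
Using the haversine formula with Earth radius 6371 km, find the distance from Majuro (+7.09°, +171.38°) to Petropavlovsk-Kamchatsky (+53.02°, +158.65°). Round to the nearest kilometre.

5236 km

Δλ = 158.65 − 171.38 = -12.73°.
Δφ = 53.02 − 7.09 = 45.93°.
a = sin²(Δφ/2) + cos φ₁ · cos φ₂ · sin²(Δλ/2) = 0.159568.
c = 2·atan2(√a, √(1−a)) = 0.82186 rad → d = 6371·c ≈ 5236.04 km.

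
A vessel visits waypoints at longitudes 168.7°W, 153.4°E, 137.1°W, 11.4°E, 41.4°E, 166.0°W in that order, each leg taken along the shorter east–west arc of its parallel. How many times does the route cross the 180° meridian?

3

Leg 1: -168.7° → +153.4°, shortest Δλ = -37.9° (west) — crosses 180°.
Leg 2: +153.4° → -137.1°, shortest Δλ = 69.5° (east) — crosses 180°.
Leg 3: -137.1° → +11.4°, shortest Δλ = 148.5° (east) — does not cross 180°.
Leg 4: +11.4° → +41.4°, shortest Δλ = 30.0° (east) — does not cross 180°.
Leg 5: +41.4° → -166.0°, shortest Δλ = 152.6° (east) — crosses 180°.
Total crossings: 3.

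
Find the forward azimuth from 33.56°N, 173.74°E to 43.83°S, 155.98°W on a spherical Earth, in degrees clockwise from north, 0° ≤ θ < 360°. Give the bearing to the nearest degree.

Δλ = -155.98 − 173.74 = -329.72°; wrapped into (−180°, 180°]: 30.28°.
θ = atan2( sin Δλ · cos φ₂ , cos φ₁ · sin φ₂ − sin φ₁ · cos φ₂ · cos Δλ )
  = atan2(0.36375, -0.92147) = 158.459° → normalised to [0°, 360°): 158.459°.

158°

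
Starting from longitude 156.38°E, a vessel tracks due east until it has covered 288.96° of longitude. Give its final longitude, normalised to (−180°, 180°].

85.34°E

Start at +156.38°; shift +288.96° → +445.34°.
+445.34° lies outside (−180°, 180°]; subtract 360° → +85.34°.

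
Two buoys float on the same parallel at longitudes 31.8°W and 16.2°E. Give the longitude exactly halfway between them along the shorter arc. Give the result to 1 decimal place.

7.8°W

Signed shortest Δλ from -31.8° to +16.2° is +48.0°.
Midpoint longitude = -31.8° + (+48.0°)/2 = -31.8° + 24.0° = -7.8°.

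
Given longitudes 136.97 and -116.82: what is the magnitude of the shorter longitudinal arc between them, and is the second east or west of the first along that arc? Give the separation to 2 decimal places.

Raw difference: -116.82 − 136.97 = -253.79°.
Normalise into (−180°, 180°]: -253.79° + 360° = 106.21°.
Positive ⇒ the second point lies to the east; separation 106.21°.

106.21° east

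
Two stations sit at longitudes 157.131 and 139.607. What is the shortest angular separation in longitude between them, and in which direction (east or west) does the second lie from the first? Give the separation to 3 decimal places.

Raw difference: 139.607 − 157.131 = -17.524°.
Normalise into (−180°, 180°]: -17.524° stays -17.524°.
Negative ⇒ the second point lies to the west; separation 17.524°.

17.524° west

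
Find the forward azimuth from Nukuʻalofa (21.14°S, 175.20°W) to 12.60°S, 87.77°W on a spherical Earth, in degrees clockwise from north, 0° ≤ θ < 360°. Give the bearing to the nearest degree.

101°

Δλ = -87.77 − -175.20 = 87.43°.
θ = atan2( sin Δλ · cos φ₂ , cos φ₁ · sin φ₂ − sin φ₁ · cos φ₂ · cos Δλ )
  = atan2(0.97494, -0.18768) = 100.896° → normalised to [0°, 360°): 100.896°.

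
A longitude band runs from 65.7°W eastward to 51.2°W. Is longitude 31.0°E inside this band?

No

Band width going east from -65.7° to -51.2°: ((-51.2 − -65.7) mod 360) = 14.5°.
Offset of +31.0° east of the west edge: ((31.0 − -65.7) mod 360) = 96.7°.
96.7° > 14.5° ⇒ outside.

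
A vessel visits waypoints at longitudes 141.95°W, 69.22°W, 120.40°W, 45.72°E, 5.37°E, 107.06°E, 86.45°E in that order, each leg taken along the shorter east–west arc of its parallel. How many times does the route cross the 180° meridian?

Leg 1: -141.95° → -69.22°, shortest Δλ = 72.73° (east) — does not cross 180°.
Leg 2: -69.22° → -120.40°, shortest Δλ = -51.18° (west) — does not cross 180°.
Leg 3: -120.40° → +45.72°, shortest Δλ = 166.12° (east) — does not cross 180°.
Leg 4: +45.72° → +5.37°, shortest Δλ = -40.35° (west) — does not cross 180°.
Leg 5: +5.37° → +107.06°, shortest Δλ = 101.69° (east) — does not cross 180°.
Leg 6: +107.06° → +86.45°, shortest Δλ = -20.61° (west) — does not cross 180°.
Total crossings: 0.

0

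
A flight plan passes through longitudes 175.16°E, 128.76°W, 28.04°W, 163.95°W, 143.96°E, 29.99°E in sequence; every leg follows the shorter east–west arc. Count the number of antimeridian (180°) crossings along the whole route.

Leg 1: +175.16° → -128.76°, shortest Δλ = 56.08° (east) — crosses 180°.
Leg 2: -128.76° → -28.04°, shortest Δλ = 100.72° (east) — does not cross 180°.
Leg 3: -28.04° → -163.95°, shortest Δλ = -135.91° (west) — does not cross 180°.
Leg 4: -163.95° → +143.96°, shortest Δλ = -52.09° (west) — crosses 180°.
Leg 5: +143.96° → +29.99°, shortest Δλ = -113.97° (west) — does not cross 180°.
Total crossings: 2.

2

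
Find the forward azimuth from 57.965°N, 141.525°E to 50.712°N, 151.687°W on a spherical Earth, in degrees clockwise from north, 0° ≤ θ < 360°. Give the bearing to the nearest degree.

Δλ = -151.687 − 141.525 = -293.212°; wrapped into (−180°, 180°]: 66.788°.
θ = atan2( sin Δλ · cos φ₂ , cos φ₁ · sin φ₂ − sin φ₁ · cos φ₂ · cos Δλ )
  = atan2(0.58196, 0.19897) = 71.124° → normalised to [0°, 360°): 71.124°.

71°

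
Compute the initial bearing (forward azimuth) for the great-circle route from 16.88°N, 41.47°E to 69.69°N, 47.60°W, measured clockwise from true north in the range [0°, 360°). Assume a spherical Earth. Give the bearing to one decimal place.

Δλ = -47.60 − 41.47 = -89.07°.
θ = atan2( sin Δλ · cos φ₂ , cos φ₁ · sin φ₂ − sin φ₁ · cos φ₂ · cos Δλ )
  = atan2(-0.34705, 0.89579) = -21.178° → normalised to [0°, 360°): 338.822°.

338.8°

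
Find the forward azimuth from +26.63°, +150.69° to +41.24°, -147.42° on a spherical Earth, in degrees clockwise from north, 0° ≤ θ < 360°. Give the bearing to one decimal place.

57.0°

Δλ = -147.42 − 150.69 = -298.11°; wrapped into (−180°, 180°]: 61.89°.
θ = atan2( sin Δλ · cos φ₂ , cos φ₁ · sin φ₂ − sin φ₁ · cos φ₂ · cos Δλ )
  = atan2(0.66326, 0.43048) = 57.015° → normalised to [0°, 360°): 57.015°.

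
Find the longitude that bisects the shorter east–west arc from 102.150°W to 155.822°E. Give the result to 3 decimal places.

Signed shortest Δλ from -102.150° to +155.822° is -102.028°.
Midpoint longitude = -102.150° + (-102.028°)/2 = -102.150° − 51.014° = -153.164°.
(The naïve average (-102.150 + +155.822)/2 = 26.836° is on the wrong side of the globe.)

153.164°W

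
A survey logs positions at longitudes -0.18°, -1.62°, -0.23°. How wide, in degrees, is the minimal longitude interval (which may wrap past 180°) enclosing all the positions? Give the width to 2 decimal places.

1.44°

Sort the longitudes: -1.62°, -0.23°, -0.18°.
Eastward gaps between consecutive values (wrapping around): 1.39°, 0.05°, 358.56°.
Largest gap = 358.56° ⇒ minimal covering band is its complement: 360° − 358.56° = 1.44°.
Band runs from -1.62° eastward to -0.18°.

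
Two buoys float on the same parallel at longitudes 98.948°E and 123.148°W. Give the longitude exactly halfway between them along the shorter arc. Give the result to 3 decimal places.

Signed shortest Δλ from +98.948° to -123.148° is +137.904°.
Midpoint longitude = +98.948° + (+137.904°)/2 = +98.948° + 68.952° = +167.900°.
(The naïve average (+98.948 + -123.148)/2 = -12.1° is on the wrong side of the globe.)

167.900°E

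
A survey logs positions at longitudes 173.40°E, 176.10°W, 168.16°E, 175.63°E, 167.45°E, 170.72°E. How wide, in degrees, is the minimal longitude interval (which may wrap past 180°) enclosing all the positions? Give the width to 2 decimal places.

Sort the longitudes: -176.10°, +167.45°, +168.16°, +170.72°, +173.40°, +175.63°.
Eastward gaps between consecutive values (wrapping around): 343.55°, 0.71°, 2.56°, 2.68°, 2.23°, 8.27°.
Largest gap = 343.55° ⇒ minimal covering band is its complement: 360° − 343.55° = 16.45°.
Band runs from +167.45° eastward to -176.10°, crossing the antimeridian.

16.45°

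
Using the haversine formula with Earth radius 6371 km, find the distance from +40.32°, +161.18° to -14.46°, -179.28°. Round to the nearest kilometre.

6417 km

Δλ = -179.28 − 161.18 = -340.46°; wrapped into (−180°, 180°]: 19.54°.
Δφ = -14.46 − 40.32 = -54.78°.
a = sin²(Δφ/2) + cos φ₁ · cos φ₂ · sin²(Δλ/2) = 0.232901.
c = 2·atan2(√a, √(1−a)) = 1.00724 rad → d = 6371·c ≈ 6417.11 km.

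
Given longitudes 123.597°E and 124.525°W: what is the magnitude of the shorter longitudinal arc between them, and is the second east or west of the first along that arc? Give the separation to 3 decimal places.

Raw difference: -124.525 − 123.597 = -248.122°.
Normalise into (−180°, 180°]: -248.122° + 360° = 111.878°.
Positive ⇒ the second point lies to the east; separation 111.878°.

111.878° east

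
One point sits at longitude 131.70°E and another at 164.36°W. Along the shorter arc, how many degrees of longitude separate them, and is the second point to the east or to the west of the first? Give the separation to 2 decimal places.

63.94° east

Raw difference: -164.36 − 131.70 = -296.06°.
Normalise into (−180°, 180°]: -296.06° + 360° = 63.94°.
Positive ⇒ the second point lies to the east; separation 63.94°.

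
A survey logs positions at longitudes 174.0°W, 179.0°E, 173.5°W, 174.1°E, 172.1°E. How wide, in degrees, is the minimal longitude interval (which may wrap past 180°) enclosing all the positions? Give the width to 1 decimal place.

Sort the longitudes: -174.0°, -173.5°, +172.1°, +174.1°, +179.0°.
Eastward gaps between consecutive values (wrapping around): 0.5°, 345.6°, 2.0°, 4.9°, 7.0°.
Largest gap = 345.6° ⇒ minimal covering band is its complement: 360° − 345.6° = 14.4°.
Band runs from +172.1° eastward to -173.5°, crossing the antimeridian.

14.4°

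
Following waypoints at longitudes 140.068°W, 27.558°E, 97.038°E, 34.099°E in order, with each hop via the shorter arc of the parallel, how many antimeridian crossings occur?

0

Leg 1: -140.068° → +27.558°, shortest Δλ = 167.626° (east) — does not cross 180°.
Leg 2: +27.558° → +97.038°, shortest Δλ = 69.48° (east) — does not cross 180°.
Leg 3: +97.038° → +34.099°, shortest Δλ = -62.939° (west) — does not cross 180°.
Total crossings: 0.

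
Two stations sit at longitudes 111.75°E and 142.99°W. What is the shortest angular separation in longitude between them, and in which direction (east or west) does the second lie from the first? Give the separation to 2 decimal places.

105.26° east

Raw difference: -142.99 − 111.75 = -254.74°.
Normalise into (−180°, 180°]: -254.74° + 360° = 105.26°.
Positive ⇒ the second point lies to the east; separation 105.26°.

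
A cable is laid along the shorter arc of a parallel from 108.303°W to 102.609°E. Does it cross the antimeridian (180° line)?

Yes

Naïve |102.609 − -108.303| = 210.912° > 180°, so the shorter arc goes the other way round — across 180°.
Signed shortest Δλ = ((102.609 − -108.303 + 180) mod 360) − 180 = -149.088°.
Going west by 149.088° from -108.303° passes through 180° before reaching +102.609°.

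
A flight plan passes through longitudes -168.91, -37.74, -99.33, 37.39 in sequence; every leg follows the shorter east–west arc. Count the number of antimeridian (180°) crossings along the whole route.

Leg 1: -168.91° → -37.74°, shortest Δλ = 131.17° (east) — does not cross 180°.
Leg 2: -37.74° → -99.33°, shortest Δλ = -61.59° (west) — does not cross 180°.
Leg 3: -99.33° → +37.39°, shortest Δλ = 136.72° (east) — does not cross 180°.
Total crossings: 0.

0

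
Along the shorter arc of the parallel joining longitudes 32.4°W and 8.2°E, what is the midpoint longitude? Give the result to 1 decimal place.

12.1°W

Signed shortest Δλ from -32.4° to +8.2° is +40.6°.
Midpoint longitude = -32.4° + (+40.6°)/2 = -32.4° + 20.3° = -12.1°.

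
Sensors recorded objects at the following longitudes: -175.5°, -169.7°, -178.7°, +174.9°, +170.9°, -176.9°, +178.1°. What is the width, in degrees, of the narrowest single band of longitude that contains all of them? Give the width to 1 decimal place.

Sort the longitudes: -178.7°, -176.9°, -175.5°, -169.7°, +170.9°, +174.9°, +178.1°.
Eastward gaps between consecutive values (wrapping around): 1.8°, 1.4°, 5.8°, 340.6°, 4.0°, 3.2°, 3.2°.
Largest gap = 340.6° ⇒ minimal covering band is its complement: 360° − 340.6° = 19.4°.
Band runs from +170.9° eastward to -169.7°, crossing the antimeridian.

19.4°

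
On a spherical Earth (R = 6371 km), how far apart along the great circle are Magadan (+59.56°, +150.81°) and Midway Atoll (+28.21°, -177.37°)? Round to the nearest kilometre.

4237 km

Δλ = -177.37 − 150.81 = -328.18°; wrapped into (−180°, 180°]: 31.82°.
Δφ = 28.21 − 59.56 = -31.35°.
a = sin²(Δφ/2) + cos φ₁ · cos φ₂ · sin²(Δλ/2) = 0.106547.
c = 2·atan2(√a, √(1−a)) = 0.66502 rad → d = 6371·c ≈ 4236.82 km.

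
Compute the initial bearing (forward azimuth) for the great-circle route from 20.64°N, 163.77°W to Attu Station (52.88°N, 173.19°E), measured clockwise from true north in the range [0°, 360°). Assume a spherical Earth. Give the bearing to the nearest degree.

Δλ = 173.19 − -163.77 = 336.96°; wrapped into (−180°, 180°]: -23.04°.
θ = atan2( sin Δλ · cos φ₂ , cos φ₁ · sin φ₂ − sin φ₁ · cos φ₂ · cos Δλ )
  = atan2(-0.23619, 0.55044) = -23.224° → normalised to [0°, 360°): 336.776°.

337°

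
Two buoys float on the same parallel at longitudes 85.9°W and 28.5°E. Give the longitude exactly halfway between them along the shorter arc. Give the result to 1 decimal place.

28.7°W

Signed shortest Δλ from -85.9° to +28.5° is +114.4°.
Midpoint longitude = -85.9° + (+114.4°)/2 = -85.9° + 57.2° = -28.7°.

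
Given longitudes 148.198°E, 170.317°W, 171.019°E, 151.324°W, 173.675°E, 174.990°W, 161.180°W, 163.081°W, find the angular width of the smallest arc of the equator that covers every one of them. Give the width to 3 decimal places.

Sort the longitudes: -174.990°, -170.317°, -163.081°, -161.180°, -151.324°, +148.198°, +171.019°, +173.675°.
Eastward gaps between consecutive values (wrapping around): 4.673°, 7.236°, 1.901°, 9.856°, 299.522°, 22.821°, 2.656°, 11.335°.
Largest gap = 299.522° ⇒ minimal covering band is its complement: 360° − 299.522° = 60.478°.
Band runs from +148.198° eastward to -151.324°, crossing the antimeridian.

60.478°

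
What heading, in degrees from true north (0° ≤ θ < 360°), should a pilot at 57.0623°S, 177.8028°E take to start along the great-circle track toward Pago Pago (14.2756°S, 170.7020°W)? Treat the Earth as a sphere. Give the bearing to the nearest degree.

16°

Δλ = -170.7020 − 177.8028 = -348.5048°; wrapped into (−180°, 180°]: 11.4952°.
θ = atan2( sin Δλ · cos φ₂ , cos φ₁ · sin φ₂ − sin φ₁ · cos φ₂ · cos Δλ )
  = atan2(0.19313, 0.66296) = 16.242° → normalised to [0°, 360°): 16.242°.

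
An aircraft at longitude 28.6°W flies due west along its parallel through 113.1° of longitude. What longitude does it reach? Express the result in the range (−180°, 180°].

Start at -28.6°; shift −113.1° → -141.7°.
-141.7° already lies in (−180°, 180°].

141.7°W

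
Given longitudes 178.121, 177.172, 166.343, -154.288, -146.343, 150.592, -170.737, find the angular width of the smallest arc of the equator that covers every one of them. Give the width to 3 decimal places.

Sort the longitudes: -170.737°, -154.288°, -146.343°, +150.592°, +166.343°, +177.172°, +178.121°.
Eastward gaps between consecutive values (wrapping around): 16.449°, 7.945°, 296.935°, 15.751°, 10.829°, 0.949°, 11.142°.
Largest gap = 296.935° ⇒ minimal covering band is its complement: 360° − 296.935° = 63.065°.
Band runs from +150.592° eastward to -146.343°, crossing the antimeridian.

63.065°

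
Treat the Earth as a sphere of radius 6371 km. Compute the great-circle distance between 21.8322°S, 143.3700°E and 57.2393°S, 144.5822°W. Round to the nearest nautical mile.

Δλ = -144.5822 − 143.3700 = -287.9522°; wrapped into (−180°, 180°]: 72.0478°.
Δφ = -57.2393 − -21.8322 = -35.4071°.
a = sin²(Δφ/2) + cos φ₁ · cos φ₂ · sin²(Δλ/2) = 0.266219.
c = 2·atan2(√a, √(1−a)) = 1.08426 rad → d = 6371·c ≈ 6907.85 km ≈ 3729.94 nmi.

3730 nmi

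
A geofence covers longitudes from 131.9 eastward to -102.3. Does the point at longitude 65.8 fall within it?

No

Band width going east from +131.9° to -102.3°: ((-102.3 − 131.9) mod 360) = 125.8°.
Offset of +65.8° east of the west edge: ((65.8 − 131.9) mod 360) = 293.9°.
293.9° > 125.8° ⇒ outside.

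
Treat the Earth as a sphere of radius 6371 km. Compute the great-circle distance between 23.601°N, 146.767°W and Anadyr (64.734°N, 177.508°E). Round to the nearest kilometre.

Δλ = 177.508 − -146.767 = 324.275°; wrapped into (−180°, 180°]: -35.725°.
Δφ = 64.734 − 23.601 = 41.133°.
a = sin²(Δφ/2) + cos φ₁ · cos φ₂ · sin²(Δλ/2) = 0.160206.
c = 2·atan2(√a, √(1−a)) = 0.82360 rad → d = 6371·c ≈ 5247.13 km.

5247 km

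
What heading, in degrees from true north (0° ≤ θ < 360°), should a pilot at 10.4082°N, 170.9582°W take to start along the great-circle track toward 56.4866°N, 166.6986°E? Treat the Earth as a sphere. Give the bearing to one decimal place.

Δλ = 166.6986 − -170.9582 = 337.6568°; wrapped into (−180°, 180°]: -22.3432°.
θ = atan2( sin Δλ · cos φ₂ , cos φ₁ · sin φ₂ − sin φ₁ · cos φ₂ · cos Δλ )
  = atan2(-0.20989, 0.72778) = -16.088° → normalised to [0°, 360°): 343.912°.

343.9°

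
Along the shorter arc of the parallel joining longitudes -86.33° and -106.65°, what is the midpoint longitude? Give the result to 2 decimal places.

-96.49°

Signed shortest Δλ from -86.33° to -106.65° is -20.32°.
Midpoint longitude = -86.33° + (-20.32°)/2 = -86.33° − 10.16° = -96.49°.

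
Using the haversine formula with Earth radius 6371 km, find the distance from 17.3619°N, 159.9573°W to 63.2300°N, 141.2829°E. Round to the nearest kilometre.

6750 km

Δλ = 141.2829 − -159.9573 = 301.2402°; wrapped into (−180°, 180°]: -58.7598°.
Δφ = 63.2300 − 17.3619 = 45.8681°.
a = sin²(Δφ/2) + cos φ₁ · cos φ₂ · sin²(Δλ/2) = 0.255312.
c = 2·atan2(√a, √(1−a)) = 1.05942 rad → d = 6371·c ≈ 6749.58 km.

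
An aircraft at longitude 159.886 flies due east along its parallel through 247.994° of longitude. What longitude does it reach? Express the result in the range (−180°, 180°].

+47.880°

Start at +159.886°; shift +247.994° → +407.880°.
+407.880° lies outside (−180°, 180°]; subtract 360° → +47.880°.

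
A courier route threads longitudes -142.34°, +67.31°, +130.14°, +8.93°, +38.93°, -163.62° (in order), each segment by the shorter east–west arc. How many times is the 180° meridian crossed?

2

Leg 1: -142.34° → +67.31°, shortest Δλ = -150.35° (west) — crosses 180°.
Leg 2: +67.31° → +130.14°, shortest Δλ = 62.83° (east) — does not cross 180°.
Leg 3: +130.14° → +8.93°, shortest Δλ = -121.21° (west) — does not cross 180°.
Leg 4: +8.93° → +38.93°, shortest Δλ = 30.0° (east) — does not cross 180°.
Leg 5: +38.93° → -163.62°, shortest Δλ = 157.45° (east) — crosses 180°.
Total crossings: 2.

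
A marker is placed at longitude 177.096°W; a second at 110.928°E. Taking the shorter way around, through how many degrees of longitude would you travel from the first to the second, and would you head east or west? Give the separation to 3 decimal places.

71.976° west

Raw difference: 110.928 − -177.096 = 288.024°.
Normalise into (−180°, 180°]: 288.024° − 360° = -71.976°.
Negative ⇒ the second point lies to the west; separation 71.976°.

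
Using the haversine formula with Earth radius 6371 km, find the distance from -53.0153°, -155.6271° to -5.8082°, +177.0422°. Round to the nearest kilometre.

Δλ = 177.0422 − -155.6271 = 332.6693°; wrapped into (−180°, 180°]: -27.3307°.
Δφ = -5.8082 − -53.0153 = 47.2071°.
a = sin²(Δφ/2) + cos φ₁ · cos φ₂ · sin²(Δλ/2) = 0.193730.
c = 2·atan2(√a, √(1−a)) = 0.91153 rad → d = 6371·c ≈ 5807.34 km.

5807 km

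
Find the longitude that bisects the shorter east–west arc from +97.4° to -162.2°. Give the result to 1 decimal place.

Signed shortest Δλ from +97.4° to -162.2° is +100.4°.
Midpoint longitude = +97.4° + (+100.4°)/2 = +97.4° + 50.2° = +147.6°.
(The naïve average (+97.4 + -162.2)/2 = -32.4° is on the wrong side of the globe.)

+147.6°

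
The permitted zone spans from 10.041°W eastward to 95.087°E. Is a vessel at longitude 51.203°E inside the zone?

Yes

Band width going east from -10.041° to +95.087°: ((95.087 − -10.041) mod 360) = 105.128°.
Offset of +51.203° east of the west edge: ((51.203 − -10.041) mod 360) = 61.244°.
61.244° ≤ 105.128° ⇒ inside.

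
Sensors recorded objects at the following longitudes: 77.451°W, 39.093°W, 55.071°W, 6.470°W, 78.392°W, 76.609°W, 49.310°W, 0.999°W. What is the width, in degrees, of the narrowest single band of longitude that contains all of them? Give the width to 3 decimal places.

77.393°

Sort the longitudes: -78.392°, -77.451°, -76.609°, -55.071°, -49.310°, -39.093°, -6.470°, -0.999°.
Eastward gaps between consecutive values (wrapping around): 0.941°, 0.842°, 21.538°, 5.761°, 10.217°, 32.623°, 5.471°, 282.607°.
Largest gap = 282.607° ⇒ minimal covering band is its complement: 360° − 282.607° = 77.393°.
Band runs from -78.392° eastward to -0.999°.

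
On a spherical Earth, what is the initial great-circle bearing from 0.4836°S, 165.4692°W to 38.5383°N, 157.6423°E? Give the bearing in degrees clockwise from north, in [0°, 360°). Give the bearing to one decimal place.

Δλ = 157.6423 − -165.4692 = 323.1115°; wrapped into (−180°, 180°]: -36.8885°.
θ = atan2( sin Δλ · cos φ₂ , cos φ₁ · sin φ₂ − sin φ₁ · cos φ₂ · cos Δλ )
  = atan2(-0.46952, 0.62830) = -36.770° → normalised to [0°, 360°): 323.230°.

323.2°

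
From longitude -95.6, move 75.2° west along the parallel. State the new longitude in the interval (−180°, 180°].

-170.8°

Start at -95.6°; shift −75.2° → -170.8°.
-170.8° already lies in (−180°, 180°].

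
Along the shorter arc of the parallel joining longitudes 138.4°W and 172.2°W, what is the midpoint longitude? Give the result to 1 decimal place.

155.3°W

Signed shortest Δλ from -138.4° to -172.2° is -33.8°.
Midpoint longitude = -138.4° + (-33.8°)/2 = -138.4° − 16.9° = -155.3°.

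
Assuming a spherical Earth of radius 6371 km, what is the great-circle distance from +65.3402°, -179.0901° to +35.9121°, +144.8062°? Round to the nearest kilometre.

4035 km

Δλ = 144.8062 − -179.0901 = 323.8963°; wrapped into (−180°, 180°]: -36.1037°.
Δφ = 35.9121 − 65.3402 = -29.4281°.
a = sin²(Δφ/2) + cos φ₁ · cos φ₂ · sin²(Δλ/2) = 0.096962.
c = 2·atan2(√a, √(1−a)) = 0.63331 rad → d = 6371·c ≈ 4034.79 km.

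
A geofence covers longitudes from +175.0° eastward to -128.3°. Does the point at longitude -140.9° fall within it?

Band width going east from +175.0° to -128.3°: ((-128.3 − 175.0) mod 360) = 56.7°.
Offset of -140.9° east of the west edge: ((-140.9 − 175.0) mod 360) = 44.1°.
44.1° ≤ 56.7° ⇒ inside.

Yes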